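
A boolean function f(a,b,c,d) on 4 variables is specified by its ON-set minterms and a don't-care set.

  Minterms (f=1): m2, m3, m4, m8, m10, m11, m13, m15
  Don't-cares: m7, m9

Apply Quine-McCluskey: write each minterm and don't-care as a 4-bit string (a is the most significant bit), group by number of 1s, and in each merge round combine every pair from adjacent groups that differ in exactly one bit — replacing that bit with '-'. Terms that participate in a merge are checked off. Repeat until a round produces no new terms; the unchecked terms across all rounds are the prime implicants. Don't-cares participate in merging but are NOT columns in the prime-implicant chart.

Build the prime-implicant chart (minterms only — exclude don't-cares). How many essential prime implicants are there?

4

[col 0] 0010*, 0011*, 0100, 0111*, 1000*, 1001*, 1010*, 1011*, 1101*, 1111*
[col 1] -010*, -011*, -111*, 0-11*, 001-*, 1-01*, 1-11*, 10-0*, 10-1*, 100-*, 101-*, 11-1*
[col 2] --11, -01-, 1--1, 10--
Prime implicants: --11, -01-, 0100, 1--1, 10--
PI chart (minterm → PIs covering it):
  2 | -01-  (sole → essential)
  3 | --11,-01-
  4 | 0100  (sole → essential)
  8 | 10--  (sole → essential)
  10 | -01-,10--
  11 | --11,-01-,1--1,10--
  13 | 1--1  (sole → essential)
  15 | --11,1--1
Essential prime implicants: -01-, 0100, 1--1, 10--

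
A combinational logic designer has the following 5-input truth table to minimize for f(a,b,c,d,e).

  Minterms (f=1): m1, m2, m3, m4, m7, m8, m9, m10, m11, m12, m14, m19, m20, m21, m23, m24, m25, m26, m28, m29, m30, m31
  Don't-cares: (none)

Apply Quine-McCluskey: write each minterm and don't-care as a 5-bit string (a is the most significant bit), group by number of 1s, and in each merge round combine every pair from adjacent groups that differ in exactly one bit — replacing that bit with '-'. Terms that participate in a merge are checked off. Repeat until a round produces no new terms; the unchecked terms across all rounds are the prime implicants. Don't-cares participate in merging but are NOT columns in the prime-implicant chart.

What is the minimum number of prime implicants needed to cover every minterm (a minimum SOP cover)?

7

Round 0: 00001✓ 00010✓ 00011✓ 00100✓ 00111✓ 01000✓ 01001✓ 01010✓ 01011✓ 01100✓ 01110✓ 10011✓ 10100✓ 10101✓ 10111✓ 11000✓ 11001✓ 11010✓ 11100✓ 11101✓ 11110✓ 11111✓
Round 1: -0011✓ -0100✓ -0111✓ -1000✓ -1001✓ -1010✓ -1100✓ -1110✓ 0-001✓ 0-010✓ 0-011✓ 0-100✓ 00-11✓ 000-1✓ 0001-✓ 01-00✓ 01-10✓ 010-0✓ 010-1✓ 0100-✓ 0101-✓ 011-0✓ 1-100✓ 1-101✓ 1-111✓ 10-11✓ 101-1✓ 1010-✓ 11-00✓ 11-01✓ 11-10✓ 110-0✓ 1100-✓ 111-0✓ 111-1✓ 1110-✓ 1111-✓
Round 2: --100 -0-11 -1-00✓ -1-10✓ -10-0✓ -100- -11-0✓ 0-0-1 0-01- 01--0✓ 010-- 1-1-1 1-10- 11--0✓ 11-0- 111--
Round 3: -1--0
PIs = {--100, -0-11, -1--0, -100-, 0-0-1, 0-01-, 010--, 1-1-1, 1-10-, 11-0-, 111--}
Coverage chart:
  m1: 0-0-1 ←essential
  m2: 0-01- ←essential
  m3: -0-11,0-0-1,0-01-
  m4: --100 ←essential
  m7: -0-11 ←essential
  m8: -1--0,-100-,010--
  m9: -100-,0-0-1,010--
  m10: -1--0,0-01-,010--
  m11: 0-0-1,0-01-,010--
  m12: --100,-1--0
  m14: -1--0 ←essential
  m19: -0-11 ←essential
  m20: --100,1-10-
  m21: 1-1-1,1-10-
  m23: -0-11,1-1-1
  m24: -1--0,-100-,11-0-
  m25: -100-,11-0-
  m26: -1--0 ←essential
  m28: --100,-1--0,1-10-,11-0-,111--
  m29: 1-1-1,1-10-,11-0-,111--
  m30: -1--0,111--
  m31: 1-1-1,111--
Essential: --100, -0-11, -1--0, 0-0-1, 0-01-
Petrick residual → -100-, 1-1-1
Min cover (7 terms): cd'e' + b'de + be' + bc'd' + a'c'e + a'c'd + ace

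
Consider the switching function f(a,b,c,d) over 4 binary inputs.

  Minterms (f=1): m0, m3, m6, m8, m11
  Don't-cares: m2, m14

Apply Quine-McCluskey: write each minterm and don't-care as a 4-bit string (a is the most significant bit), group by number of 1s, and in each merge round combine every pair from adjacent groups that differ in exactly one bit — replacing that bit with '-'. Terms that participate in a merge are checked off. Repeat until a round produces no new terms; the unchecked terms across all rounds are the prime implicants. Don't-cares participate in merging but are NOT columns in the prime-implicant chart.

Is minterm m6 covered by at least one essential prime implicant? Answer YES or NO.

size-2^0 implicants → 0000(✓)  0010(✓)  0011(✓)  0110(✓)  1000(✓)  1011(✓)  1110(✓)
size-2^1 implicants → -000  -011  -110  0-10  00-0  001-
Unchecked terms (primes): -000, -011, -110, 0-10, 00-0, 001-
Minterm coverage:
  m0 ⊆ -000,00-0
  m3 ⊆ -011,001-
  m6 ⊆ -110,0-10
  m8 ⊆ -000 [E]
  m11 ⊆ -011 [E]
E = {-000, -011}

NO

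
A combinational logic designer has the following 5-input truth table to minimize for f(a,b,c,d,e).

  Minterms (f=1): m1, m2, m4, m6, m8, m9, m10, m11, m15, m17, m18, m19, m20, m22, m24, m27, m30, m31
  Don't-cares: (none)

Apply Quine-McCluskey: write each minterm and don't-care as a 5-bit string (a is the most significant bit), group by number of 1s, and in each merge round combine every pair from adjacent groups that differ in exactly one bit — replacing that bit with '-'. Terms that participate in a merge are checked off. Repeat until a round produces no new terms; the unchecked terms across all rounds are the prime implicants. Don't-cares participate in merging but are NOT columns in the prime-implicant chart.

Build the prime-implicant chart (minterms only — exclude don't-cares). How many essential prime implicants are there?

3

[col 0] 00001*, 00010*, 00100*, 00110*, 01000*, 01001*, 01010*, 01011*, 01111*, 10001*, 10010*, 10011*, 10100*, 10110*, 11000*, 11011*, 11110*, 11111*
[col 1] -0001, -0010*, -0100*, -0110*, -1000, -1011*, -1111*, 0-001, 0-010, 00-10*, 001-0*, 01-11*, 010-0*, 010-1*, 0100-*, 0101-*, 1-011, 1-110, 10-10*, 100-1, 1001-, 101-0*, 11-11*, 1111-
[col 2] -0-10, -01-0, -1-11, 010--
Prime implicants: -0-10, -0001, -01-0, -1-11, -1000, 0-001, 0-010, 010--, 1-011, 1-110, 100-1, 1001-, 1111-
PI chart (minterm → PIs covering it):
  1 | -0001,0-001
  2 | -0-10,0-010
  4 | -01-0  (sole → essential)
  6 | -0-10,-01-0
  8 | -1000,010--
  9 | 0-001,010--
  10 | 0-010,010--
  11 | -1-11,010--
  15 | -1-11  (sole → essential)
  17 | -0001,100-1
  18 | -0-10,1001-
  19 | 1-011,100-1,1001-
  20 | -01-0  (sole → essential)
  22 | -0-10,-01-0,1-110
  24 | -1000  (sole → essential)
  27 | -1-11,1-011
  30 | 1-110,1111-
  31 | -1-11,1111-
Essential prime implicants: -01-0, -1-11, -1000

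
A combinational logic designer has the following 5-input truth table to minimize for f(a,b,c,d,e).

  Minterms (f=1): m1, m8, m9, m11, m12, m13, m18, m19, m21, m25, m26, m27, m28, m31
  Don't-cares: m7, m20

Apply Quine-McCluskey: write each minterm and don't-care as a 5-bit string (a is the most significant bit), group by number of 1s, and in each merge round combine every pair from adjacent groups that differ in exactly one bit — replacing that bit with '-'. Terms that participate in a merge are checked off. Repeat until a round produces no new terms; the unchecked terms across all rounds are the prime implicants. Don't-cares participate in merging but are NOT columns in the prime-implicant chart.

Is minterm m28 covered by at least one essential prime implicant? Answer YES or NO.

size-2^0 implicants → 00001(✓)  00111  01000(✓)  01001(✓)  01011(✓)  01100(✓)  01101(✓)  10010(✓)  10011(✓)  10100(✓)  10101(✓)  11001(✓)  11010(✓)  11011(✓)  11100(✓)  11111(✓)
size-2^1 implicants → -1001(✓)  -1011(✓)  -1100  0-001  01-00(✓)  01-01(✓)  010-1(✓)  0100-(✓)  0110-(✓)  1-010(✓)  1-011(✓)  1-100  1001-(✓)  1010-  11-11  110-1(✓)  1101-(✓)
size-2^2 implicants → -10-1  01-0-  1-01-
Unchecked terms (primes): -10-1, -1100, 0-001, 00111, 01-0-, 1-01-, 1-100, 1010-, 11-11
Minterm coverage:
  m1 ⊆ 0-001 [E]
  m8 ⊆ 01-0- [E]
  m9 ⊆ -10-1,0-001,01-0-
  m11 ⊆ -10-1 [E]
  m12 ⊆ -1100,01-0-
  m13 ⊆ 01-0- [E]
  m18 ⊆ 1-01- [E]
  m19 ⊆ 1-01- [E]
  m21 ⊆ 1010- [E]
  m25 ⊆ -10-1 [E]
  m26 ⊆ 1-01- [E]
  m27 ⊆ -10-1,1-01-,11-11
  m28 ⊆ -1100,1-100
  m31 ⊆ 11-11 [E]
E = {-10-1, 0-001, 01-0-, 1-01-, 1010-, 11-11}

NO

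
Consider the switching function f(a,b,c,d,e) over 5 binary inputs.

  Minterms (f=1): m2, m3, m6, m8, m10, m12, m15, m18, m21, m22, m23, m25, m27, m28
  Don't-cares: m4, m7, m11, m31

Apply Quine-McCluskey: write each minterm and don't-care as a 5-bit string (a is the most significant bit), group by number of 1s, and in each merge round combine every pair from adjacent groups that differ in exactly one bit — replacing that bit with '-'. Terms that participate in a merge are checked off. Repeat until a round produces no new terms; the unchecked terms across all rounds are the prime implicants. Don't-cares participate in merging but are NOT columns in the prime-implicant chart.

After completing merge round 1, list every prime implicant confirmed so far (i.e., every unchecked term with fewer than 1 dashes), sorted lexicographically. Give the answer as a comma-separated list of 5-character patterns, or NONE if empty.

[col 0] 00010*, 00011*, 00100*, 00110*, 00111*, 01000*, 01010*, 01011*, 01100*, 01111*, 10010*, 10101*, 10110*, 10111*, 11001*, 11011*, 11100*, 11111*
[col 1] -0010*, -0110*, -0111*, -1011*, -1100, -1111*, 0-010*, 0-011*, 0-100, 0-111*, 00-10*, 00-11*, 0001-*, 001-0, 0011-*, 01-00, 01-11*, 010-0, 0101-*, 1-111*, 10-10*, 101-1, 1011-*, 11-11*, 110-1
[col 2] --111, -0-10, -011-, -1-11, 0--11, 0-01-, 00-1-
Prime implicants: --111, -0-10, -011-, -1-11, -1100, 0--11, 0-01-, 0-100, 00-1-, 001-0, 01-00, 010-0, 101-1, 110-1

NONE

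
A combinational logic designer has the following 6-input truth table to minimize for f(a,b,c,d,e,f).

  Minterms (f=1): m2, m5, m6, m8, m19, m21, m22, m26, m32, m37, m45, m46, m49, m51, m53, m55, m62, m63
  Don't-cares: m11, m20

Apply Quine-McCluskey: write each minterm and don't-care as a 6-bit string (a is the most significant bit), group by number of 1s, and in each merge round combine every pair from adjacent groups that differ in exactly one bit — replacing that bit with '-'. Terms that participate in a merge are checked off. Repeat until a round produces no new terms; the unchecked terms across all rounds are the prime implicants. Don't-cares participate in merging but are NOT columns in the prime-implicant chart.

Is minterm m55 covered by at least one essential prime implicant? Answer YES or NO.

Round 0: 000010✓ 000101✓ 000110✓ 001000 001011 010011✓ 010100✓ 010101✓ 010110✓ 011010 100000 100101✓ 101101✓ 101110✓ 110001✓ 110011✓ 110101✓ 110111✓ 111110✓ 111111✓
Round 1: -00101✓ -10011 -10101✓ 0-0101✓ 0-0110 000-10 0101-0 01010- 1-0101✓ 1-1110 10-101 11-111 110-01✓ 110-11✓ 1100-1✓ 1101-1✓ 11111-
Round 2: --0101 110--1
PIs = {--0101, -10011, 0-0110, 000-10, 001000, 001011, 0101-0, 01010-, 011010, 1-1110, 10-101, 100000, 11-111, 110--1, 11111-}
Coverage chart:
  m2: 000-10 ←essential
  m5: --0101 ←essential
  m6: 0-0110,000-10
  m8: 001000 ←essential
  m19: -10011 ←essential
  m21: --0101,01010-
  m22: 0-0110,0101-0
  m26: 011010 ←essential
  m32: 100000 ←essential
  m37: --0101,10-101
  m45: 10-101 ←essential
  m46: 1-1110 ←essential
  m49: 110--1 ←essential
  m51: -10011,110--1
  m53: --0101,110--1
  m55: 11-111,110--1
  m62: 1-1110,11111-
  m63: 11-111,11111-
Essential: --0101, -10011, 000-10, 001000, 011010, 1-1110, 10-101, 100000, 110--1

YES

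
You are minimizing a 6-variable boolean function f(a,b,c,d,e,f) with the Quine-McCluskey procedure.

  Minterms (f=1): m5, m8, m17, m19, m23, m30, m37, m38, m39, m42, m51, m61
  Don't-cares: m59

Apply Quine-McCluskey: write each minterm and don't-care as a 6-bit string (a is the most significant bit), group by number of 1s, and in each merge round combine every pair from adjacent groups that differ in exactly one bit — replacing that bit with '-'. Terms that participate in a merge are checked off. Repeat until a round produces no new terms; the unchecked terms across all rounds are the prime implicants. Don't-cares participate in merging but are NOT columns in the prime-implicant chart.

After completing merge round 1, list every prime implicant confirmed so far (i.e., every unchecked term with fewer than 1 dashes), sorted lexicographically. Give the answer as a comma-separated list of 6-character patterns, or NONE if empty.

001000, 011110, 101010, 111101

Round 0: 000101✓ 001000 010001✓ 010011✓ 010111✓ 011110 100101✓ 100110✓ 100111✓ 101010 110011✓ 111011✓ 111101
Round 1: -00101 -10011 010-11 0100-1 1001-1 10011- 11-011
PIs = {-00101, -10011, 001000, 010-11, 0100-1, 011110, 1001-1, 10011-, 101010, 11-011, 111101}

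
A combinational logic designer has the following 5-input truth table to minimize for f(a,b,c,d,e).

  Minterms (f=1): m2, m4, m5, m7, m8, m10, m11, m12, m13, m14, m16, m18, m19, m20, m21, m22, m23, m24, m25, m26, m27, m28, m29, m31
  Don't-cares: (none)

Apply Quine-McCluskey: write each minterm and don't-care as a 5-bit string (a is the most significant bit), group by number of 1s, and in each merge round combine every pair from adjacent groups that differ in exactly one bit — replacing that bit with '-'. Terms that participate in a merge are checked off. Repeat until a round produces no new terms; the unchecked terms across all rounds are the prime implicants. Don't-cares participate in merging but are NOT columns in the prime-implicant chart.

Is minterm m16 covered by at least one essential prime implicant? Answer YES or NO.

Round 0: 00010✓ 00100✓ 00101✓ 00111✓ 01000✓ 01010✓ 01011✓ 01100✓ 01101✓ 01110✓ 10000✓ 10010✓ 10011✓ 10100✓ 10101✓ 10110✓ 10111✓ 11000✓ 11001✓ 11010✓ 11011✓ 11100✓ 11101✓ 11111✓
Round 1: -0010✓ -0100✓ -0101✓ -0111✓ -1000✓ -1010✓ -1011✓ -1100✓ -1101✓ 0-010✓ 0-100✓ 0-101✓ 001-1✓ 0010-✓ 01-00✓ 01-10✓ 010-0✓ 0101-✓ 011-0✓ 0110-✓ 1-000✓ 1-010✓ 1-011✓ 1-100✓ 1-101✓ 1-111✓ 10-00✓ 10-10✓ 10-11✓ 100-0✓ 1001-✓ 101-0✓ 101-1✓ 1010-✓ 1011-✓ 11-00✓ 11-01✓ 11-11✓ 110-0✓ 110-1✓ 1100-✓ 1101-✓ 111-1✓ 1110-✓
Round 2: --010 --100✓ --101✓ -01-1 -010-✓ -1-00 -10-0 -101- -110-✓ 0-10-✓ 01--0 1--00 1--11 1-0-0 1-01- 1-1-1 1-10-✓ 10--0 10-1- 101-- 11--1 11-0- 110--
Round 3: --10-
PIs = {--010, --10-, -01-1, -1-00, -10-0, -101-, 01--0, 1--00, 1--11, 1-0-0, 1-01-, 1-1-1, 10--0, 10-1-, 101--, 11--1, 11-0-, 110--}
Coverage chart:
  m2: --010 ←essential
  m4: --10- ←essential
  m5: --10-,-01-1
  m7: -01-1 ←essential
  m8: -1-00,-10-0,01--0
  m10: --010,-10-0,-101-,01--0
  m11: -101- ←essential
  m12: --10-,-1-00,01--0
  m13: --10- ←essential
  m14: 01--0 ←essential
  m16: 1--00,1-0-0,10--0
  m18: --010,1-0-0,1-01-,10--0,10-1-
  m19: 1--11,1-01-,10-1-
  m20: --10-,1--00,10--0,101--
  m21: --10-,-01-1,1-1-1,101--
  m22: 10--0,10-1-,101--
  m23: -01-1,1--11,1-1-1,10-1-,101--
  m24: -1-00,-10-0,1--00,1-0-0,11-0-,110--
  m25: 11--1,11-0-,110--
  m26: --010,-10-0,-101-,1-0-0,1-01-,110--
  m27: -101-,1--11,1-01-,11--1,110--
  m28: --10-,-1-00,1--00,11-0-
  m29: --10-,1-1-1,11--1,11-0-
  m31: 1--11,1-1-1,11--1
Essential: --010, --10-, -01-1, -101-, 01--0

NO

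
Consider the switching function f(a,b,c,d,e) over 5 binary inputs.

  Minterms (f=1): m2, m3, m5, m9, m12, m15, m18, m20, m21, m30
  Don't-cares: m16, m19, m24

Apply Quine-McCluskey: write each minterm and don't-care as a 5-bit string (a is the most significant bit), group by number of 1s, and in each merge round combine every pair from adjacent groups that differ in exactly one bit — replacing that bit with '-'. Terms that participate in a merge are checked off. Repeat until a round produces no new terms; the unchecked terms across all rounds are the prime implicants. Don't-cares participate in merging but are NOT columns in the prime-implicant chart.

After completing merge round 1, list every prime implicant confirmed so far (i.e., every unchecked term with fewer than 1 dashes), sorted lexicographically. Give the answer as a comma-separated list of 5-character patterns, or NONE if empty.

[col 0] 00010*, 00011*, 00101*, 01001, 01100, 01111, 10000*, 10010*, 10011*, 10100*, 10101*, 11000*, 11110
[col 1] -0010*, -0011*, -0101, 0001-*, 1-000, 10-00, 100-0, 1001-*, 1010-
[col 2] -001-
Prime implicants: -001-, -0101, 01001, 01100, 01111, 1-000, 10-00, 100-0, 1010-, 11110

01001, 01100, 01111, 11110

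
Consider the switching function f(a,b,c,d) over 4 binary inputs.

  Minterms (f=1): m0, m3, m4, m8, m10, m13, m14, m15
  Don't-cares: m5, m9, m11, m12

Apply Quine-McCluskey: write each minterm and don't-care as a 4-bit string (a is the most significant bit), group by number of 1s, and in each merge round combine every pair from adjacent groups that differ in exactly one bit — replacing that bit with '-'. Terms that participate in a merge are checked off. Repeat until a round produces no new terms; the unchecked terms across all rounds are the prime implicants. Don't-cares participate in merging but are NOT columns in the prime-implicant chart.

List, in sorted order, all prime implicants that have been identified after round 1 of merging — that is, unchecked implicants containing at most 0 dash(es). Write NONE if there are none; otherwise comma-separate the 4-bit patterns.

Round 0: 0000✓ 0011✓ 0100✓ 0101✓ 1000✓ 1001✓ 1010✓ 1011✓ 1100✓ 1101✓ 1110✓ 1111✓
Round 1: -000✓ -011 -100✓ -101✓ 0-00✓ 010-✓ 1-00✓ 1-01✓ 1-10✓ 1-11✓ 10-0✓ 10-1✓ 100-✓ 101-✓ 11-0✓ 11-1✓ 110-✓ 111-✓
Round 2: --00 -10- 1--0✓ 1--1✓ 1-0-✓ 1-1-✓ 10--✓ 11--✓
Round 3: 1---
PIs = {--00, -011, -10-, 1---}

NONE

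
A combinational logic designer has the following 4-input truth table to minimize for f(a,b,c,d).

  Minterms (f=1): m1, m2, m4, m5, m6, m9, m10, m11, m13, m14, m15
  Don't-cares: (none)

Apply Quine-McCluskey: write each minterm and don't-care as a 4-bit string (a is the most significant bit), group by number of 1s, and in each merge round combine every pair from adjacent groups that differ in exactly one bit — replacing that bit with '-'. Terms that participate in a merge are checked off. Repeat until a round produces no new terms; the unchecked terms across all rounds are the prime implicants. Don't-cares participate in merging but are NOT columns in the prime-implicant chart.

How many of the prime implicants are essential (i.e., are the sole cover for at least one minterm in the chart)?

[col 0] 0001*, 0010*, 0100*, 0101*, 0110*, 1001*, 1010*, 1011*, 1101*, 1110*, 1111*
[col 1] -001*, -010*, -101*, -110*, 0-01*, 0-10*, 01-0, 010-, 1-01*, 1-10*, 1-11*, 10-1*, 101-*, 11-1*, 111-*
[col 2] --01, --10, 1--1, 1-1-
Prime implicants: --01, --10, 01-0, 010-, 1--1, 1-1-
PI chart (minterm → PIs covering it):
  1 | --01  (sole → essential)
  2 | --10  (sole → essential)
  4 | 01-0,010-
  5 | --01,010-
  6 | --10,01-0
  9 | --01,1--1
  10 | --10,1-1-
  11 | 1--1,1-1-
  13 | --01,1--1
  14 | --10,1-1-
  15 | 1--1,1-1-
Essential prime implicants: --01, --10

2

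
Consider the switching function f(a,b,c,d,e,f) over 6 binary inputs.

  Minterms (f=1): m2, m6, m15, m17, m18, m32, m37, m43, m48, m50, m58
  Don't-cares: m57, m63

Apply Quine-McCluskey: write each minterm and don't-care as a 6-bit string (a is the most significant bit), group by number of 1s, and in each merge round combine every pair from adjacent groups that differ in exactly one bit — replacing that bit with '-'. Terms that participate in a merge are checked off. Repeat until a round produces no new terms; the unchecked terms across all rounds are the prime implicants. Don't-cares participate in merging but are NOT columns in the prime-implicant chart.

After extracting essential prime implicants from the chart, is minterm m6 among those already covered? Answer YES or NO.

YES

size-2^0 implicants → 000010(✓)  000110(✓)  001111  010001  010010(✓)  100000(✓)  100101  101011  110000(✓)  110010(✓)  111001  111010(✓)  111111
size-2^1 implicants → -10010  0-0010  000-10  1-0000  11-010  1100-0
Unchecked terms (primes): -10010, 0-0010, 000-10, 001111, 010001, 1-0000, 100101, 101011, 11-010, 1100-0, 111001, 111111
Minterm coverage:
  m2 ⊆ 0-0010,000-10
  m6 ⊆ 000-10 [E]
  m15 ⊆ 001111 [E]
  m17 ⊆ 010001 [E]
  m18 ⊆ -10010,0-0010
  m32 ⊆ 1-0000 [E]
  m37 ⊆ 100101 [E]
  m43 ⊆ 101011 [E]
  m48 ⊆ 1-0000,1100-0
  m50 ⊆ -10010,11-010,1100-0
  m58 ⊆ 11-010 [E]
E = {000-10, 001111, 010001, 1-0000, 100101, 101011, 11-010}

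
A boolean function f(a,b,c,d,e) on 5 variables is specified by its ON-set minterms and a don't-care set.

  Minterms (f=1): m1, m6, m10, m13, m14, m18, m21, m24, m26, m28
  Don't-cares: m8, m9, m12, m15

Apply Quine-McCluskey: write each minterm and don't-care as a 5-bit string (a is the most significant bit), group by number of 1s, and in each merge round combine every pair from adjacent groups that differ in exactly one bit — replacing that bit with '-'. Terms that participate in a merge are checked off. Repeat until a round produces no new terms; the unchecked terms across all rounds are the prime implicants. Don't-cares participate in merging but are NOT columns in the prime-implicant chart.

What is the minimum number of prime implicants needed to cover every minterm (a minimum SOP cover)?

7

Round 0: 00001✓ 00110✓ 01000✓ 01001✓ 01010✓ 01100✓ 01101✓ 01110✓ 01111✓ 10010✓ 10101 11000✓ 11010✓ 11100✓
Round 1: -1000✓ -1010✓ -1100✓ 0-001 0-110 01-00✓ 01-01✓ 01-10✓ 010-0✓ 0100-✓ 011-0✓ 011-1✓ 0110-✓ 0111-✓ 1-010 11-00✓ 110-0✓
Round 2: -1-00 -10-0 01--0 01-0- 011--
PIs = {-1-00, -10-0, 0-001, 0-110, 01--0, 01-0-, 011--, 1-010, 10101}
Coverage chart:
  m1: 0-001 ←essential
  m6: 0-110 ←essential
  m10: -10-0,01--0
  m13: 01-0-,011--
  m14: 0-110,01--0,011--
  m18: 1-010 ←essential
  m21: 10101 ←essential
  m24: -1-00,-10-0
  m26: -10-0,1-010
  m28: -1-00 ←essential
Essential: -1-00, 0-001, 0-110, 1-010, 10101
Petrick residual → -10-0, 01-0-
Min cover (7 terms): bd'e' + bc'e' + a'c'd'e + a'cde' + a'bd' + ac'de' + ab'cd'e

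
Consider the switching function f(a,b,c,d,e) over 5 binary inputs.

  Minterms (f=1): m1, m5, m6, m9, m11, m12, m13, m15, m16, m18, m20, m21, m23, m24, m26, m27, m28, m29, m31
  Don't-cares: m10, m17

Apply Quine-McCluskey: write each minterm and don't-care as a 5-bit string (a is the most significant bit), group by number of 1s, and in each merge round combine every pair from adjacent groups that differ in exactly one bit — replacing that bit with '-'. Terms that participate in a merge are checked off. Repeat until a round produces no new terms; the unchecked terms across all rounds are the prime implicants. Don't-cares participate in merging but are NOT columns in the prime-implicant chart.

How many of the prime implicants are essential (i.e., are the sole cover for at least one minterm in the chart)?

4

[col 0] 00001*, 00101*, 00110, 01001*, 01010*, 01011*, 01100*, 01101*, 01111*, 10000*, 10001*, 10010*, 10100*, 10101*, 10111*, 11000*, 11010*, 11011*, 11100*, 11101*, 11111*
[col 1] -0001*, -0101*, -1010*, -1011*, -1100*, -1101*, -1111*, 0-001*, 0-101*, 00-01*, 01-01*, 01-11*, 010-1*, 0101-*, 011-1*, 0110-*, 1-000*, 1-010*, 1-100*, 1-101*, 1-111*, 10-00*, 10-01*, 100-0*, 1000-*, 101-1*, 1010-*, 11-00*, 11-11*, 110-0*, 1101-*, 111-1*, 1110-*
[col 2] --101, -0-01, -1-11, -101-, -11-1, -110-, 0--01, 01--1, 1--00, 1-0-0, 1-1-1, 1-10-, 10-0-
Prime implicants: --101, -0-01, -1-11, -101-, -11-1, -110-, 0--01, 00110, 01--1, 1--00, 1-0-0, 1-1-1, 1-10-, 10-0-
PI chart (minterm → PIs covering it):
  1 | -0-01,0--01
  5 | --101,-0-01,0--01
  6 | 00110  (sole → essential)
  9 | 0--01,01--1
  11 | -1-11,-101-,01--1
  12 | -110-  (sole → essential)
  13 | --101,-11-1,-110-,0--01,01--1
  15 | -1-11,-11-1,01--1
  16 | 1--00,1-0-0,10-0-
  18 | 1-0-0  (sole → essential)
  20 | 1--00,1-10-,10-0-
  21 | --101,-0-01,1-1-1,1-10-,10-0-
  23 | 1-1-1  (sole → essential)
  24 | 1--00,1-0-0
  26 | -101-,1-0-0
  27 | -1-11,-101-
  28 | -110-,1--00,1-10-
  29 | --101,-11-1,-110-,1-1-1,1-10-
  31 | -1-11,-11-1,1-1-1
Essential prime implicants: -110-, 00110, 1-0-0, 1-1-1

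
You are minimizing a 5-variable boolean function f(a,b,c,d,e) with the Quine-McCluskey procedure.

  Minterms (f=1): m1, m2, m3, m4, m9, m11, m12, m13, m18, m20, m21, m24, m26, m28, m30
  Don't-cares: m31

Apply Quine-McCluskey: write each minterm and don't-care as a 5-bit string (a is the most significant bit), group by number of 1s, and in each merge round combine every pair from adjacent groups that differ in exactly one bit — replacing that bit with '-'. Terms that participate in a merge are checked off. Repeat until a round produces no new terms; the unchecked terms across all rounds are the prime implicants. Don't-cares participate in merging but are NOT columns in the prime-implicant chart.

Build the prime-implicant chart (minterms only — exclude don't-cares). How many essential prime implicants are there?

4

[col 0] 00001*, 00010*, 00011*, 00100*, 01001*, 01011*, 01100*, 01101*, 10010*, 10100*, 10101*, 11000*, 11010*, 11100*, 11110*, 11111*
[col 1] -0010, -0100*, -1100*, 0-001*, 0-011*, 0-100*, 000-1*, 0001-, 01-01, 010-1*, 0110-, 1-010, 1-100*, 1010-, 11-00*, 11-10*, 110-0*, 111-0*, 1111-
[col 2] --100, 0-0-1, 11--0
Prime implicants: --100, -0010, 0-0-1, 0001-, 01-01, 0110-, 1-010, 1010-, 11--0, 1111-
PI chart (minterm → PIs covering it):
  1 | 0-0-1  (sole → essential)
  2 | -0010,0001-
  3 | 0-0-1,0001-
  4 | --100  (sole → essential)
  9 | 0-0-1,01-01
  11 | 0-0-1  (sole → essential)
  12 | --100,0110-
  13 | 01-01,0110-
  18 | -0010,1-010
  20 | --100,1010-
  21 | 1010-  (sole → essential)
  24 | 11--0  (sole → essential)
  26 | 1-010,11--0
  28 | --100,11--0
  30 | 11--0,1111-
Essential prime implicants: --100, 0-0-1, 1010-, 11--0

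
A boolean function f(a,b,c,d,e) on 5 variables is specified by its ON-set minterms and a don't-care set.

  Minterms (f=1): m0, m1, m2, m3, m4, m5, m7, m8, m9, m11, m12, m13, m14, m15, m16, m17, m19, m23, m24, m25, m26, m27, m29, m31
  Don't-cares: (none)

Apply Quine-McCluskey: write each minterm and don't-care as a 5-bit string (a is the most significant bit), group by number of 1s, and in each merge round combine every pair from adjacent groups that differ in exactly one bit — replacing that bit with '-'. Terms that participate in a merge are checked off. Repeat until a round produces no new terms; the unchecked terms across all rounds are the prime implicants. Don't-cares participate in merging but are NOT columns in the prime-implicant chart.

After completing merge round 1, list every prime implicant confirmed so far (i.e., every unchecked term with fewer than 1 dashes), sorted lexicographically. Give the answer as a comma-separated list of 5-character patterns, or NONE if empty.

[col 0] 00000*, 00001*, 00010*, 00011*, 00100*, 00101*, 00111*, 01000*, 01001*, 01011*, 01100*, 01101*, 01110*, 01111*, 10000*, 10001*, 10011*, 10111*, 11000*, 11001*, 11010*, 11011*, 11101*, 11111*
[col 1] -0000*, -0001*, -0011*, -0111*, -1000*, -1001*, -1011*, -1101*, -1111*, 0-000*, 0-001*, 0-011*, 0-100*, 0-101*, 0-111*, 00-00*, 00-01*, 00-11*, 000-0*, 000-1*, 0000-*, 0001-*, 001-1*, 0010-*, 01-00*, 01-01*, 01-11*, 010-1*, 0100-*, 011-0*, 011-1*, 0110-*, 0111-*, 1-000*, 1-001*, 1-011*, 1-111*, 10-11*, 100-1*, 1000-*, 11-01*, 11-11*, 110-0*, 110-1*, 1100-*, 1101-*, 111-1*
[col 2] --000*, --001*, --011*, --111*, -0-11*, -00-1*, -000-*, -1-01*, -1-11*, -10-1*, -100-*, -11-1*, 0--00*, 0--01*, 0--11*, 0-0-1*, 0-00-*, 0-1-1*, 0-10-*, 00--1*, 00-0-*, 000--, 01--1*, 01-0-*, 011--, 1--11*, 1-0-1*, 1-00-*, 11--1*, 110--
[col 3] ---11, --0-1, --00-, -1--1, 0---1, 0--0-
Prime implicants: ---11, --0-1, --00-, -1--1, 0---1, 0--0-, 000--, 011--, 110--

NONE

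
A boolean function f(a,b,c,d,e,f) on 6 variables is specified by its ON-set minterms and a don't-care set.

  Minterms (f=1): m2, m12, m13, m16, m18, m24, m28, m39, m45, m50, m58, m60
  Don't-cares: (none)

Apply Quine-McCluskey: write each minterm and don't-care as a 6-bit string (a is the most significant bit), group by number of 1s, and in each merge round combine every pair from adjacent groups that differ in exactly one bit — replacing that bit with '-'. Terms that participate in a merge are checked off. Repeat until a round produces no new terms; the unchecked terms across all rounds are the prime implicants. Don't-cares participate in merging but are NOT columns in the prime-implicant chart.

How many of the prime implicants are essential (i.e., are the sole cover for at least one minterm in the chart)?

5

[col 0] 000010*, 001100*, 001101*, 010000*, 010010*, 011000*, 011100*, 100111, 101101*, 110010*, 111010*, 111100*
[col 1] -01101, -10010, -11100, 0-0010, 0-1100, 00110-, 01-000, 0100-0, 011-00, 11-010
Prime implicants: -01101, -10010, -11100, 0-0010, 0-1100, 00110-, 01-000, 0100-0, 011-00, 100111, 11-010
PI chart (minterm → PIs covering it):
  2 | 0-0010  (sole → essential)
  12 | 0-1100,00110-
  13 | -01101,00110-
  16 | 01-000,0100-0
  18 | -10010,0-0010,0100-0
  24 | 01-000,011-00
  28 | -11100,0-1100,011-00
  39 | 100111  (sole → essential)
  45 | -01101  (sole → essential)
  50 | -10010,11-010
  58 | 11-010  (sole → essential)
  60 | -11100  (sole → essential)
Essential prime implicants: -01101, -11100, 0-0010, 100111, 11-010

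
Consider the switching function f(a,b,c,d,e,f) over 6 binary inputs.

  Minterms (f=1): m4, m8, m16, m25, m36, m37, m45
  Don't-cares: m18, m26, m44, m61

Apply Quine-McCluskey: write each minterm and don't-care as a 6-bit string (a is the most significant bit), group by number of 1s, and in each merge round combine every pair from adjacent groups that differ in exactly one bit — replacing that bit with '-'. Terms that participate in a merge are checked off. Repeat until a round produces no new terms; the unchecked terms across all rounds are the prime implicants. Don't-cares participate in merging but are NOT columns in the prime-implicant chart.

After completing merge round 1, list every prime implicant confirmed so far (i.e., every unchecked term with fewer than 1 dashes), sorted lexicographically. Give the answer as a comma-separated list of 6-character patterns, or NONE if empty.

001000, 011001

[col 0] 000100*, 001000, 010000*, 010010*, 011001, 011010*, 100100*, 100101*, 101100*, 101101*, 111101*
[col 1] -00100, 01-010, 0100-0, 1-1101, 10-100*, 10-101*, 10010-*, 10110-*
[col 2] 10-10-
Prime implicants: -00100, 001000, 01-010, 0100-0, 011001, 1-1101, 10-10-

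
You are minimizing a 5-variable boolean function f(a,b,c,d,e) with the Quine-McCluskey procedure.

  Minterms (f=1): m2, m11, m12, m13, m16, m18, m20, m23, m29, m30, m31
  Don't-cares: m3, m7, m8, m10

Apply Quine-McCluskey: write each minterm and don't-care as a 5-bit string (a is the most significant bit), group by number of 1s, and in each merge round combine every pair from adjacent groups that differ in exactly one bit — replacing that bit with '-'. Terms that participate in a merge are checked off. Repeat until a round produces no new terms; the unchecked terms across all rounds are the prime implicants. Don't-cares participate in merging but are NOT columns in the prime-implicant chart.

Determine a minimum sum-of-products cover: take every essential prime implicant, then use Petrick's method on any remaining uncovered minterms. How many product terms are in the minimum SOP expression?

7

[col 0] 00010*, 00011*, 00111*, 01000*, 01010*, 01011*, 01100*, 01101*, 10000*, 10010*, 10100*, 10111*, 11101*, 11110*, 11111*
[col 1] -0010, -0111, -1101, 0-010*, 0-011*, 00-11, 0001-*, 01-00, 010-0, 0101-*, 0110-, 1-111, 10-00, 100-0, 111-1, 1111-
[col 2] 0-01-
Prime implicants: -0010, -0111, -1101, 0-01-, 00-11, 01-00, 010-0, 0110-, 1-111, 10-00, 100-0, 111-1, 1111-
PI chart (minterm → PIs covering it):
  2 | -0010,0-01-
  11 | 0-01-  (sole → essential)
  12 | 01-00,0110-
  13 | -1101,0110-
  16 | 10-00,100-0
  18 | -0010,100-0
  20 | 10-00  (sole → essential)
  23 | -0111,1-111
  29 | -1101,111-1
  30 | 1111-  (sole → essential)
  31 | 1-111,111-1,1111-
Essential prime implicants: 0-01-, 10-00, 1111-
Petrick residual → -0010, -0111, -1101, 01-00
Minimum SOP uses 7 PIs: b'c'de' + b'cde + bcd'e + a'c'd + a'bd'e' + ab'd'e' + abcd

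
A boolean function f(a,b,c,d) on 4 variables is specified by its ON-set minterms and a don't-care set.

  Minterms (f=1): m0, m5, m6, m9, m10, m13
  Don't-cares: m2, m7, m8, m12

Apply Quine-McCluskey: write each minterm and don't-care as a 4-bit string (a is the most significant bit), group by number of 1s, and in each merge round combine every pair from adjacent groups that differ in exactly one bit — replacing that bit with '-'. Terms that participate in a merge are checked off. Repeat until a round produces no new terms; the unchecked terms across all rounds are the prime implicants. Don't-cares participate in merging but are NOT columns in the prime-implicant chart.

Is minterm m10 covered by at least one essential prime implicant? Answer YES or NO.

[col 0] 0000*, 0010*, 0101*, 0110*, 0111*, 1000*, 1001*, 1010*, 1100*, 1101*
[col 1] -000*, -010*, -101, 0-10, 00-0*, 01-1, 011-, 1-00*, 1-01*, 10-0*, 100-*, 110-*
[col 2] -0-0, 1-0-
Prime implicants: -0-0, -101, 0-10, 01-1, 011-, 1-0-
PI chart (minterm → PIs covering it):
  0 | -0-0  (sole → essential)
  5 | -101,01-1
  6 | 0-10,011-
  9 | 1-0-  (sole → essential)
  10 | -0-0  (sole → essential)
  13 | -101,1-0-
Essential prime implicants: -0-0, 1-0-

YES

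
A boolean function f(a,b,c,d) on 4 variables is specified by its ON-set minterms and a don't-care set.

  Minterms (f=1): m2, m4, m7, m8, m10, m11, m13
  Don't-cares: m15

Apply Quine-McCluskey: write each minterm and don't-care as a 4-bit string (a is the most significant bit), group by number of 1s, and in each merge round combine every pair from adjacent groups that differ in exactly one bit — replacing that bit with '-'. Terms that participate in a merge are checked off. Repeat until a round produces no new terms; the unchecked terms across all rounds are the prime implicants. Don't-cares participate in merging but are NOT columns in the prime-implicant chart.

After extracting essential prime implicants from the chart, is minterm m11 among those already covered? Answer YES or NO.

NO

[col 0] 0010*, 0100, 0111*, 1000*, 1010*, 1011*, 1101*, 1111*
[col 1] -010, -111, 1-11, 10-0, 101-, 11-1
Prime implicants: -010, -111, 0100, 1-11, 10-0, 101-, 11-1
PI chart (minterm → PIs covering it):
  2 | -010  (sole → essential)
  4 | 0100  (sole → essential)
  7 | -111  (sole → essential)
  8 | 10-0  (sole → essential)
  10 | -010,10-0,101-
  11 | 1-11,101-
  13 | 11-1  (sole → essential)
Essential prime implicants: -010, -111, 0100, 10-0, 11-1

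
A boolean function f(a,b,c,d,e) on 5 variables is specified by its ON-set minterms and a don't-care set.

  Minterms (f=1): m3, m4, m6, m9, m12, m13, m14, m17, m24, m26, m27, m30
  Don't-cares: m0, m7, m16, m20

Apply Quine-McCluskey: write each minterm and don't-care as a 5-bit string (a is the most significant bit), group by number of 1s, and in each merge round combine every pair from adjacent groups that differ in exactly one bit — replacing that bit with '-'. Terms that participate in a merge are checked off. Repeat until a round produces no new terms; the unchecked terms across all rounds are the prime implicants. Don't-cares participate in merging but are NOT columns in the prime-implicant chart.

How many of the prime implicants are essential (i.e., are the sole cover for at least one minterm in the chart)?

4

Round 0: 00000✓ 00011✓ 00100✓ 00110✓ 00111✓ 01001✓ 01100✓ 01101✓ 01110✓ 10000✓ 10001✓ 10100✓ 11000✓ 11010✓ 11011✓ 11110✓
Round 1: -0000✓ -0100✓ -1110 0-100✓ 0-110✓ 00-00✓ 00-11 001-0✓ 0011- 01-01 011-0✓ 0110- 1-000 10-00✓ 1000- 11-10 110-0 1101-
Round 2: -0-00 0-1-0
PIs = {-0-00, -1110, 0-1-0, 00-11, 0011-, 01-01, 0110-, 1-000, 1000-, 11-10, 110-0, 1101-}
Coverage chart:
  m3: 00-11 ←essential
  m4: -0-00,0-1-0
  m6: 0-1-0,0011-
  m9: 01-01 ←essential
  m12: 0-1-0,0110-
  m13: 01-01,0110-
  m14: -1110,0-1-0
  m17: 1000- ←essential
  m24: 1-000,110-0
  m26: 11-10,110-0,1101-
  m27: 1101- ←essential
  m30: -1110,11-10
Essential: 00-11, 01-01, 1000-, 1101-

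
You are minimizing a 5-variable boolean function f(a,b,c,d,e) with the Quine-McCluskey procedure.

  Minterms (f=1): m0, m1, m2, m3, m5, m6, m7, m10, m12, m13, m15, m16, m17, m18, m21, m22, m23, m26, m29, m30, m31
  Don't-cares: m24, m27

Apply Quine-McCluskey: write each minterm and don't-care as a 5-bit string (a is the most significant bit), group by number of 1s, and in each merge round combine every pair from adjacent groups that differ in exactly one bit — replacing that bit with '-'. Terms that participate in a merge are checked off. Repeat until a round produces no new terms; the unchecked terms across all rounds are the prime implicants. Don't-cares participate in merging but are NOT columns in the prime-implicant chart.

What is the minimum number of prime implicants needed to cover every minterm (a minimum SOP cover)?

6

Round 0: 00000✓ 00001✓ 00010✓ 00011✓ 00101✓ 00110✓ 00111✓ 01010✓ 01100✓ 01101✓ 01111✓ 10000✓ 10001✓ 10010✓ 10101✓ 10110✓ 10111✓ 11000✓ 11010✓ 11011✓ 11101✓ 11110✓ 11111✓
Round 1: -0000✓ -0001✓ -0010✓ -0101✓ -0110✓ -0111✓ -1010✓ -1101✓ -1111✓ 0-010✓ 0-101✓ 0-111✓ 00-01✓ 00-10✓ 00-11✓ 000-0✓ 000-1✓ 0000-✓ 0001-✓ 001-1✓ 0011-✓ 011-1✓ 0110- 1-000✓ 1-010✓ 1-101✓ 1-110✓ 1-111✓ 10-01✓ 10-10✓ 100-0✓ 1000-✓ 101-1✓ 1011-✓ 11-10✓ 11-11✓ 110-0✓ 1101-✓ 111-1✓ 1111-✓
Round 2: --010 --101✓ --111✓ -0-01 -0-10 -00-0 -000- -01-1✓ -011- -11-1✓ 0-1-1✓ 00--1 00-1- 000-- 1--10 1-0-0 1-1-1✓ 1-11- 11-1-
Round 3: --1-1
PIs = {--010, --1-1, -0-01, -0-10, -00-0, -000-, -011-, 00--1, 00-1-, 000--, 0110-, 1--10, 1-0-0, 1-11-, 11-1-}
Coverage chart:
  m0: -00-0,-000-,000--
  m1: -0-01,-000-,00--1,000--
  m2: --010,-0-10,-00-0,00-1-,000--
  m3: 00--1,00-1-,000--
  m5: --1-1,-0-01,00--1
  m6: -0-10,-011-,00-1-
  m7: --1-1,-011-,00--1,00-1-
  m10: --010 ←essential
  m12: 0110- ←essential
  m13: --1-1,0110-
  m15: --1-1 ←essential
  m16: -00-0,-000-,1-0-0
  m17: -0-01,-000-
  m18: --010,-0-10,-00-0,1--10,1-0-0
  m21: --1-1,-0-01
  m22: -0-10,-011-,1--10,1-11-
  m23: --1-1,-011-,1-11-
  m26: --010,1--10,1-0-0,11-1-
  m29: --1-1 ←essential
  m30: 1--10,1-11-,11-1-
  m31: --1-1,1-11-,11-1-
Essential: --010, --1-1, 0110-
Petrick residual → -000-, 00-1-, 1--10
Min cover (6 terms): c'de' + ce + b'c'd' + a'b'd + a'bcd' + ade'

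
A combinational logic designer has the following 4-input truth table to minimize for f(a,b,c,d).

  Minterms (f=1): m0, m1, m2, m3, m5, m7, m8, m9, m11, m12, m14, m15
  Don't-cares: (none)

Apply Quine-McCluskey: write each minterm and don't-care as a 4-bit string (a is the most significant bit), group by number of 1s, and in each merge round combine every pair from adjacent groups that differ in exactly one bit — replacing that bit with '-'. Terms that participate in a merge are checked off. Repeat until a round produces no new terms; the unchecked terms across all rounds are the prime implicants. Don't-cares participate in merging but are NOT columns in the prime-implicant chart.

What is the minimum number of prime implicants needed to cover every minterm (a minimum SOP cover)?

size-2^0 implicants → 0000(✓)  0001(✓)  0010(✓)  0011(✓)  0101(✓)  0111(✓)  1000(✓)  1001(✓)  1011(✓)  1100(✓)  1110(✓)  1111(✓)
size-2^1 implicants → -000(✓)  -001(✓)  -011(✓)  -111(✓)  0-01(✓)  0-11(✓)  00-0(✓)  00-1(✓)  000-(✓)  001-(✓)  01-1(✓)  1-00  1-11(✓)  10-1(✓)  100-(✓)  11-0  111-
size-2^2 implicants → --11  -0-1  -00-  0--1  00--
Unchecked terms (primes): --11, -0-1, -00-, 0--1, 00--, 1-00, 11-0, 111-
Minterm coverage:
  m0 ⊆ -00-,00--
  m1 ⊆ -0-1,-00-,0--1,00--
  m2 ⊆ 00-- [E]
  m3 ⊆ --11,-0-1,0--1,00--
  m5 ⊆ 0--1 [E]
  m7 ⊆ --11,0--1
  m8 ⊆ -00-,1-00
  m9 ⊆ -0-1,-00-
  m11 ⊆ --11,-0-1
  m12 ⊆ 1-00,11-0
  m14 ⊆ 11-0,111-
  m15 ⊆ --11,111-
E = {0--1, 00--}
Petrick residual → --11, -00-, 11-0
Cover = cd + b'c' + a'd + a'b' + abd'  |cover|=5

5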